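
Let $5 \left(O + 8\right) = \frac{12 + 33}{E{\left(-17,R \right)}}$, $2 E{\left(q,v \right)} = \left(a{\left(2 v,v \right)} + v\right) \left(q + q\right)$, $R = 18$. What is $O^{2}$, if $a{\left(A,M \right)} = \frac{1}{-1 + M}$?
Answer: $\frac{6076225}{94249} \approx 64.47$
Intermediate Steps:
$E{\left(q,v \right)} = q \left(v + \frac{1}{-1 + v}\right)$ ($E{\left(q,v \right)} = \frac{\left(\frac{1}{-1 + v} + v\right) \left(q + q\right)}{2} = \frac{\left(v + \frac{1}{-1 + v}\right) 2 q}{2} = \frac{2 q \left(v + \frac{1}{-1 + v}\right)}{2} = q \left(v + \frac{1}{-1 + v}\right)$)
$O = - \frac{2465}{307}$ ($O = -8 + \frac{\left(12 + 33\right) \frac{1}{\left(-17\right) \frac{1}{-1 + 18} \left(1 + 18 \left(-1 + 18\right)\right)}}{5} = -8 + \frac{45 \frac{1}{\left(-17\right) \frac{1}{17} \left(1 + 18 \cdot 17\right)}}{5} = -8 + \frac{45 \frac{1}{\left(-17\right) \frac{1}{17} \left(1 + 306\right)}}{5} = -8 + \frac{45 \frac{1}{\left(-17\right) \frac{1}{17} \cdot 307}}{5} = -8 + \frac{45 \frac{1}{-307}}{5} = -8 + \frac{45 \left(- \frac{1}{307}\right)}{5} = -8 + \frac{1}{5} \left(- \frac{45}{307}\right) = -8 - \frac{9}{307} = - \frac{2465}{307} \approx -8.0293$)
$O^{2} = \left(- \frac{2465}{307}\right)^{2} = \frac{6076225}{94249}$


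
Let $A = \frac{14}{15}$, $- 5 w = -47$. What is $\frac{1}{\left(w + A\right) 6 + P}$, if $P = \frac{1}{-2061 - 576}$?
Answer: $\frac{2637}{163493} \approx 0.016129$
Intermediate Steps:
$w = \frac{47}{5}$ ($w = \left(- \frac{1}{5}\right) \left(-47\right) = \frac{47}{5} \approx 9.4$)
$A = \frac{14}{15}$ ($A = 14 \cdot \frac{1}{15} = \frac{14}{15} \approx 0.93333$)
$P = - \frac{1}{2637}$ ($P = \frac{1}{-2637} = - \frac{1}{2637} \approx -0.00037922$)
$\frac{1}{\left(w + A\right) 6 + P} = \frac{1}{\left(\frac{47}{5} + \frac{14}{15}\right) 6 - \frac{1}{2637}} = \frac{1}{\frac{31}{3} \cdot 6 - \frac{1}{2637}} = \frac{1}{62 - \frac{1}{2637}} = \frac{1}{\frac{163493}{2637}} = \frac{2637}{163493}$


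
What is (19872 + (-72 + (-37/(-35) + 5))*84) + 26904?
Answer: 206184/5 ≈ 41237.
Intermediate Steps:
(19872 + (-72 + (-37/(-35) + 5))*84) + 26904 = (19872 + (-72 + (-37*(-1/35) + 5))*84) + 26904 = (19872 + (-72 + (37/35 + 5))*84) + 26904 = (19872 + (-72 + 212/35)*84) + 26904 = (19872 - 2308/35*84) + 26904 = (19872 - 27696/5) + 26904 = 71664/5 + 26904 = 206184/5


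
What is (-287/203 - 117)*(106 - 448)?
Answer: 1174428/29 ≈ 40498.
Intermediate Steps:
(-287/203 - 117)*(106 - 448) = (-287*1/203 - 117)*(-342) = (-41/29 - 117)*(-342) = -3434/29*(-342) = 1174428/29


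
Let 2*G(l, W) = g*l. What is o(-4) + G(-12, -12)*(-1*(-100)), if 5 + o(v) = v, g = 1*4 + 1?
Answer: -3009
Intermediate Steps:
g = 5 (g = 4 + 1 = 5)
G(l, W) = 5*l/2 (G(l, W) = (5*l)/2 = 5*l/2)
o(v) = -5 + v
o(-4) + G(-12, -12)*(-1*(-100)) = (-5 - 4) + ((5/2)*(-12))*(-1*(-100)) = -9 - 30*100 = -9 - 3000 = -3009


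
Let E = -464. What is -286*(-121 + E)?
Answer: 167310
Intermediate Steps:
-286*(-121 + E) = -286*(-121 - 464) = -286*(-585) = 167310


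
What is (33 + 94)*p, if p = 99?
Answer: 12573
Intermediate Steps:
(33 + 94)*p = (33 + 94)*99 = 127*99 = 12573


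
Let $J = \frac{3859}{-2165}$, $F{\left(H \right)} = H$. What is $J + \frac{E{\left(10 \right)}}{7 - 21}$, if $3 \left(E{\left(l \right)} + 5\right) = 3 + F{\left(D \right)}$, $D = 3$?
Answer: $- \frac{47531}{30310} \approx -1.5682$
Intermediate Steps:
$E{\left(l \right)} = -3$ ($E{\left(l \right)} = -5 + \frac{3 + 3}{3} = -5 + \frac{1}{3} \cdot 6 = -5 + 2 = -3$)
$J = - \frac{3859}{2165}$ ($J = 3859 \left(- \frac{1}{2165}\right) = - \frac{3859}{2165} \approx -1.7824$)
$J + \frac{E{\left(10 \right)}}{7 - 21} = - \frac{3859}{2165} + \frac{1}{7 - 21} \left(-3\right) = - \frac{3859}{2165} + \frac{1}{-14} \left(-3\right) = - \frac{3859}{2165} - - \frac{3}{14} = - \frac{3859}{2165} + \frac{3}{14} = - \frac{47531}{30310}$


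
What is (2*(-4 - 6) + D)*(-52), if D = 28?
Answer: -416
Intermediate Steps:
(2*(-4 - 6) + D)*(-52) = (2*(-4 - 6) + 28)*(-52) = (2*(-10) + 28)*(-52) = (-20 + 28)*(-52) = 8*(-52) = -416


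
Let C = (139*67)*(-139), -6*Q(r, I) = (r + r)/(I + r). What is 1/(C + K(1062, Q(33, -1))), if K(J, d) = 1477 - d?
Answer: -32/41376949 ≈ -7.7338e-7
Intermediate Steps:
Q(r, I) = -r/(3*(I + r)) (Q(r, I) = -(r + r)/(6*(I + r)) = -2*r/(6*(I + r)) = -r/(3*(I + r)))
C = -1294507 (C = 9313*(-139) = -1294507)
1/(C + K(1062, Q(33, -1))) = 1/(-1294507 + (1477 - (-1)*33/(3*(-1) + 3*33))) = 1/(-1294507 + (1477 - (-1)*33/(-3 + 99))) = 1/(-1294507 + (1477 - (-1)*33/96)) = 1/(-1294507 + (1477 - 1*(-11/32))) = 1/(-1294507 + (1477 + 11/32)) = 1/(-1294507 + 47275/32) = 1/(-41376949/32) = -32/41376949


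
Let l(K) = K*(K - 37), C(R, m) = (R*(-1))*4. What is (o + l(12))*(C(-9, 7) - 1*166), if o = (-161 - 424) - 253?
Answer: 147940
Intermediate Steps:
C(R, m) = -4*R (C(R, m) = -R*4 = -4*R)
l(K) = K*(-37 + K)
o = -838 (o = -585 - 253 = -838)
(o + l(12))*(C(-9, 7) - 1*166) = (-838 + 12*(-37 + 12))*(-4*(-9) - 1*166) = (-838 + 12*(-25))*(36 - 166) = (-838 - 300)*(-130) = -1138*(-130) = 147940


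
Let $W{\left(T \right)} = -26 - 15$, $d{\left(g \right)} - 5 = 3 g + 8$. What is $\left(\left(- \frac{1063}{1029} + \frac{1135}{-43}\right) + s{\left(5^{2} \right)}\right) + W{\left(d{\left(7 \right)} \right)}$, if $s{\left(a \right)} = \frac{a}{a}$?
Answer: $- \frac{2983504}{44247} \approx -67.428$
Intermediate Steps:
$d{\left(g \right)} = 13 + 3 g$ ($d{\left(g \right)} = 5 + \left(3 g + 8\right) = 5 + \left(8 + 3 g\right) = 13 + 3 g$)
$s{\left(a \right)} = 1$
$W{\left(T \right)} = -41$
$\left(\left(- \frac{1063}{1029} + \frac{1135}{-43}\right) + s{\left(5^{2} \right)}\right) + W{\left(d{\left(7 \right)} \right)} = \left(\left(- \frac{1063}{1029} + \frac{1135}{-43}\right) + 1\right) - 41 = \left(\left(\left(-1063\right) \frac{1}{1029} + 1135 \left(- \frac{1}{43}\right)\right) + 1\right) - 41 = \left(\left(- \frac{1063}{1029} - \frac{1135}{43}\right) + 1\right) - 41 = \left(- \frac{1213624}{44247} + 1\right) - 41 = - \frac{1169377}{44247} - 41 = - \frac{2983504}{44247}$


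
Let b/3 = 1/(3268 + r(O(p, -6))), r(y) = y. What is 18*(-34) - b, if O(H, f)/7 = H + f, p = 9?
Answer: -2012871/3289 ≈ -612.00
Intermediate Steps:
O(H, f) = 7*H + 7*f (O(H, f) = 7*(H + f) = 7*H + 7*f)
b = 3/3289 (b = 3/(3268 + (7*9 + 7*(-6))) = 3/(3268 + (63 - 42)) = 3/(3268 + 21) = 3/3289 ≈ 0.00091213)
18*(-34) - b = 18*(-34) - 1*3/3289 = -612 - 3/3289 = -2012871/3289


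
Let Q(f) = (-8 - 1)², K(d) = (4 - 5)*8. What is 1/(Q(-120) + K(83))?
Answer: 1/73 ≈ 0.013699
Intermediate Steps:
K(d) = -8 (K(d) = -1*8 = -8)
Q(f) = 81 (Q(f) = (-9)² = 81)
1/(Q(-120) + K(83)) = 1/(81 - 8) = 1/73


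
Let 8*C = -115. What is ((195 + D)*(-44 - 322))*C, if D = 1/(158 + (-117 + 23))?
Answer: 262662645/256 ≈ 1.0260e+6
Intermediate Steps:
C = -115/8 (C = (⅛)*(-115) = -115/8 ≈ -14.375)
D = 1/64 (D = 1/(158 - 94) = 1/64 ≈ 0.015625)
((195 + D)*(-44 - 322))*C = ((195 + 1/64)*(-44 - 322))*(-115/8) = ((12481/64)*(-366))*(-115/8) = -2284023/32*(-115/8) = 262662645/256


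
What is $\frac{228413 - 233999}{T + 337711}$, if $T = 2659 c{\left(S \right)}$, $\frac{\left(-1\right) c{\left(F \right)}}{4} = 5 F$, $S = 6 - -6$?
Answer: $\frac{5586}{300449} \approx 0.018592$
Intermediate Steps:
$S = 12$ ($S = 6 + 6 = 12$)
$c{\left(F \right)} = - 20 F$ ($c{\left(F \right)} = - 4 \cdot 5 F = - 20 F$)
$T = -638160$ ($T = 2659 \left(\left(-20\right) 12\right) = 2659 \left(-240\right) = -638160$)
$\frac{228413 - 233999}{T + 337711} = \frac{228413 - 233999}{-638160 + 337711} = - \frac{5586}{-300449} = \left(-5586\right) \left(- \frac{1}{300449}\right) = \frac{5586}{300449}$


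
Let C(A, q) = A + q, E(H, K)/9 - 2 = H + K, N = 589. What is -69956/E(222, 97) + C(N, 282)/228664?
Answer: -15993902465/660610296 ≈ -24.211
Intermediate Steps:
E(H, K) = 18 + 9*H + 9*K (E(H, K) = 18 + 9*(H + K) = 18 + (9*H + 9*K) = 18 + 9*H + 9*K)
-69956/E(222, 97) + C(N, 282)/228664 = -69956/(18 + 9*222 + 9*97) + (589 + 282)/228664 = -69956/(18 + 1998 + 873) + 871*(1/228664) = -69956/2889 + 871/228664 = -15993902465/660610296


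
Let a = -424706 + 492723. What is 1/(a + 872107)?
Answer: 1/940124 ≈ 1.0637e-6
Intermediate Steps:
a = 68017
1/(a + 872107) = 1/(68017 + 872107) = 1/940124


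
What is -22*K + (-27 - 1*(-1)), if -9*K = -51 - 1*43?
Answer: -2302/9 ≈ -255.78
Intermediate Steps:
K = 94/9 (K = -(-51 - 1*43)/9 = -(-51 - 43)/9 = -⅑*(-94) = 94/9 ≈ 10.444)
-22*K + (-27 - 1*(-1)) = -22*94/9 + (-27 - 1*(-1)) = -2068/9 + (-27 + 1) = -2068/9 - 26 = -2302/9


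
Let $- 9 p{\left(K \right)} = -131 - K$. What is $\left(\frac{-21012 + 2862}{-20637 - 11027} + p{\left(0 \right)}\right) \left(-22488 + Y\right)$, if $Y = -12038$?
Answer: $- \frac{37213279421}{71244} \approx -5.2234 \cdot 10^{5}$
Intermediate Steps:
$p{\left(K \right)} = \frac{131}{9} + \frac{K}{9}$ ($p{\left(K \right)} = - \frac{-131 - K}{9} = \frac{131}{9} + \frac{K}{9}$)
$\left(\frac{-21012 + 2862}{-20637 - 11027} + p{\left(0 \right)}\right) \left(-22488 + Y\right) = \left(\frac{-21012 + 2862}{-20637 - 11027} + \left(\frac{131}{9} + \frac{1}{9} \cdot 0\right)\right) \left(-22488 - 12038\right) = \left(- \frac{18150}{-31664} + \left(\frac{131}{9} + 0\right)\right) \left(-34526\right) = \left(\left(-18150\right) \left(- \frac{1}{31664}\right) + \frac{131}{9}\right) \left(-34526\right) = \left(\frac{9075}{15832} + \frac{131}{9}\right) \left(-34526\right) = \frac{2155667}{142488} \left(-34526\right) = - \frac{37213279421}{71244}$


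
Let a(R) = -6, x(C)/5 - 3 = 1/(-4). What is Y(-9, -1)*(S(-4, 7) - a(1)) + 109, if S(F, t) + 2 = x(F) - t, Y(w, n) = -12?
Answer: -20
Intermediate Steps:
x(C) = 55/4 (x(C) = 15 + 5/(-4) = 15 + 5*(-¼) = 15 - 5/4 = 55/4)
S(F, t) = 47/4 - t (S(F, t) = -2 + (55/4 - t) = 47/4 - t)
Y(-9, -1)*(S(-4, 7) - a(1)) + 109 = -12*((47/4 - 1*7) - 1*(-6)) + 109 = -12*((47/4 - 7) + 6) + 109 = -12*(19/4 + 6) + 109 = -12*43/4 + 109 = -129 + 109 = -20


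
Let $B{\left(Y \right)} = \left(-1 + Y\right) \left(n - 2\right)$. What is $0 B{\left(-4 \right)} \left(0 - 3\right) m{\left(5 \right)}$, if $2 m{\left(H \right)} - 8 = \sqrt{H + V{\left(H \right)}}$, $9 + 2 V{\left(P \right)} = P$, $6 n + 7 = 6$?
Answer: $0$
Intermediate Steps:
$n = - \frac{1}{6}$ ($n = - \frac{7}{6} + \frac{1}{6} \cdot 6 = - \frac{7}{6} + 1 = - \frac{1}{6} \approx -0.16667$)
$V{\left(P \right)} = - \frac{9}{2} + \frac{P}{2}$
$m{\left(H \right)} = 4 + \frac{\sqrt{- \frac{9}{2} + \frac{3 H}{2}}}{2}$ ($m{\left(H \right)} = 4 + \frac{\sqrt{H + \left(- \frac{9}{2} + \frac{H}{2}\right)}}{2} = 4 + \frac{\sqrt{- \frac{9}{2} + \frac{3 H}{2}}}{2}$)
$B{\left(Y \right)} = \frac{13}{6} - \frac{13 Y}{6}$ ($B{\left(Y \right)} = \left(-1 + Y\right) \left(- \frac{1}{6} - 2\right) = \left(-1 + Y\right) \left(- \frac{13}{6}\right) = \frac{13}{6} - \frac{13 Y}{6}$)
$0 B{\left(-4 \right)} \left(0 - 3\right) m{\left(5 \right)} = 0 \left(\frac{13}{6} - - \frac{26}{3}\right) \left(0 - 3\right) \left(4 + \frac{\sqrt{-18 + 6 \cdot 5}}{4}\right) = 0 \left(\frac{13}{6} + \frac{26}{3}\right) \left(- 3 \left(4 + \frac{\sqrt{-18 + 30}}{4}\right)\right) = 0 \cdot \frac{65}{6} \left(- 3 \left(4 + \frac{\sqrt{12}}{4}\right)\right) = 0 \left(- 3 \left(4 + \frac{2 \sqrt{3}}{4}\right)\right) = 0 \left(- 3 \left(4 + \frac{\sqrt{3}}{2}\right)\right) = 0 \left(-12 - \frac{3 \sqrt{3}}{2}\right) = 0$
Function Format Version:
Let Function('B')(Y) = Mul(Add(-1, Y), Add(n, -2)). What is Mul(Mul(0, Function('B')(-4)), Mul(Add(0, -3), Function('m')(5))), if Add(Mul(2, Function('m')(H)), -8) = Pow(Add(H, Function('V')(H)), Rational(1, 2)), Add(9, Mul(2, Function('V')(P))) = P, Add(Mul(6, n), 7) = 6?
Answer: 0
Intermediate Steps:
n = Rational(-1, 6) (n = Add(Rational(-7, 6), Mul(Rational(1, 6), 6)) = Add(Rational(-7, 6), 1) = Rational(-1, 6) ≈ -0.16667)
Function('V')(P) = Add(Rational(-9, 2), Mul(Rational(1, 2), P))
Function('m')(H) = Add(4, Mul(Rational(1, 2), Pow(Add(Rational(-9, 2), Mul(Rational(3, 2), H)), Rational(1, 2)))) (Function('m')(H) = Add(4, Mul(Rational(1, 2), Pow(Add(H, Add(Rational(-9, 2), Mul(Rational(1, 2), H))), Rational(1, 2)))) = Add(4, Mul(Rational(1, 2), Pow(Add(Rational(-9, 2), Mul(Rational(3, 2), H)), Rational(1, 2)))))
Function('B')(Y) = Add(Rational(13, 6), Mul(Rational(-13, 6), Y)) (Function('B')(Y) = Mul(Add(-1, Y), Add(Rational(-1, 6), -2)) = Mul(Add(-1, Y), Rational(-13, 6)) = Add(Rational(13, 6), Mul(Rational(-13, 6), Y)))
Mul(Mul(0, Function('B')(-4)), Mul(Add(0, -3), Function('m')(5))) = Mul(Mul(0, Add(Rational(13, 6), Mul(Rational(-13, 6), -4))), Mul(Add(0, -3), Add(4, Mul(Rational(1, 4), Pow(Add(-18, Mul(6, 5)), Rational(1, 2)))))) = Mul(Mul(0, Add(Rational(13, 6), Rational(26, 3))), Mul(-3, Add(4, Mul(Rational(1, 4), Pow(Add(-18, 30), Rational(1, 2)))))) = Mul(Mul(0, Rational(65, 6)), Mul(-3, Add(4, Mul(Rational(1, 4), Pow(12, Rational(1, 2)))))) = Mul(0, Mul(-3, Add(4, Mul(Rational(1, 4), Mul(2, Pow(3, Rational(1, 2))))))) = Mul(0, Mul(-3, Add(4, Mul(Rational(1, 2), Pow(3, Rational(1, 2)))))) = Mul(0, Add(-12, Mul(Rational(-3, 2), Pow(3, Rational(1, 2))))) = 0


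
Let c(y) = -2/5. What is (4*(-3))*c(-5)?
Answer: 24/5 ≈ 4.8000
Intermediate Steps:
c(y) = -2/5 (c(y) = -2*1/5 = -2/5)
(4*(-3))*c(-5) = (4*(-3))*(-2/5) = -12*(-2/5) = 24/5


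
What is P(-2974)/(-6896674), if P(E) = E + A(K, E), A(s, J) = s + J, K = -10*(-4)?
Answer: 2954/3448337 ≈ 0.00085664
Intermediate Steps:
K = 40
A(s, J) = J + s
P(E) = 40 + 2*E (P(E) = E + (E + 40) = E + (40 + E) = 40 + 2*E)
P(-2974)/(-6896674) = (40 + 2*(-2974))/(-6896674) = (40 - 5948)*(-1/6896674) = -5908*(-1/6896674) = 2954/3448337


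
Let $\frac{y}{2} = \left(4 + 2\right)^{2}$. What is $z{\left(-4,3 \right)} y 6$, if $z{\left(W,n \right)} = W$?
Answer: $-1728$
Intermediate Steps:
$y = 72$ ($y = 2 \left(4 + 2\right)^{2} = 2 \cdot 6^{2} = 2 \cdot 36 = 72$)
$z{\left(-4,3 \right)} y 6 = \left(-4\right) 72 \cdot 6 = \left(-288\right) 6 = -1728$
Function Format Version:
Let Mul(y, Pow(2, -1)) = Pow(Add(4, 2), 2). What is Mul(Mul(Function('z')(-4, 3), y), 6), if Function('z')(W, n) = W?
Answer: -1728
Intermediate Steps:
y = 72 (y = Mul(2, Pow(Add(4, 2), 2)) = Mul(2, Pow(6, 2)) = Mul(2, 36) = 72)
Mul(Mul(Function('z')(-4, 3), y), 6) = Mul(Mul(-4, 72), 6) = Mul(-288, 6) = -1728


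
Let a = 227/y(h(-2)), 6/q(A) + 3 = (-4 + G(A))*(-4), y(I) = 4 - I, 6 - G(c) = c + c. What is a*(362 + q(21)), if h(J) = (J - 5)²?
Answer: -2580536/1413 ≈ -1826.3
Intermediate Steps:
G(c) = 6 - 2*c (G(c) = 6 - (c + c) = 6 - 2*c)
h(J) = (-5 + J)²
q(A) = 6/(-11 + 8*A) (q(A) = 6/(-3 + (-4 + (6 - 2*A))*(-4)) = 6/(-3 + (2 - 2*A)*(-4)) = 6/(-3 + (-8 + 8*A)) = 6/(-11 + 8*A))
a = -227/45 (a = 227/(4 - (-5 - 2)²) = 227/(4 - 1*(-7)²) = 227/(4 - 1*49) = 227/(4 - 49) = 227/(-45) = 227*(-1/45) = -227/45 ≈ -5.0444)
a*(362 + q(21)) = -227*(362 + 6/(-11 + 8*21))/45 = -227*(362 + 6/(-11 + 168))/45 = -227*(362 + 6/157)/45 = -227/45*56840/157 = -2580536/1413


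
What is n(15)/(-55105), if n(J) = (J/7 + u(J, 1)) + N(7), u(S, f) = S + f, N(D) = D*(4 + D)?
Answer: -666/385735 ≈ -0.0017266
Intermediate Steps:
n(J) = 78 + 8*J/7 (n(J) = (J/7 + (J + 1)) + 7*(4 + 7) = (J*(⅐) + (1 + J)) + 7*11 = (J/7 + (1 + J)) + 77 = (1 + 8*J/7) + 77 = 78 + 8*J/7)
n(15)/(-55105) = (78 + (8/7)*15)/(-55105) = (78 + 120/7)*(-1/55105) = (666/7)*(-1/55105) = -666/385735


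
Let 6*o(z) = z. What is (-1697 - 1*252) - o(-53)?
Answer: -11641/6 ≈ -1940.2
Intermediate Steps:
o(z) = z/6
(-1697 - 1*252) - o(-53) = (-1697 - 1*252) - (-53)/6 = (-1697 - 252) - 1*(-53/6) = -1949 + 53/6 = -11641/6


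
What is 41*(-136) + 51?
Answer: -5525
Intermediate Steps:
41*(-136) + 51 = -5576 + 51 = -5525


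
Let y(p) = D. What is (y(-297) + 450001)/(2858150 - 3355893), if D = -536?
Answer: -449465/497743 ≈ -0.90301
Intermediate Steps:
y(p) = -536
(y(-297) + 450001)/(2858150 - 3355893) = (-536 + 450001)/(2858150 - 3355893) = 449465/(-497743) = 449465*(-1/497743) = -449465/497743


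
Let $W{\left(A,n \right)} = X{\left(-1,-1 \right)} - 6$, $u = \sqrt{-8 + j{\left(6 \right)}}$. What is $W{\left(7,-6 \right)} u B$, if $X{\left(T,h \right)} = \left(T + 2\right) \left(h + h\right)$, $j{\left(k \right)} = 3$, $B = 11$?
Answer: $- 88 i \sqrt{5} \approx - 196.77 i$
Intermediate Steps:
$X{\left(T,h \right)} = 2 h \left(2 + T\right)$ ($X{\left(T,h \right)} = \left(2 + T\right) 2 h = 2 h \left(2 + T\right)$)
$u = i \sqrt{5}$ ($u = \sqrt{-8 + 3} = \sqrt{-5} = i \sqrt{5} \approx 2.2361 i$)
$W{\left(A,n \right)} = -8$ ($W{\left(A,n \right)} = 2 \left(-1\right) \left(2 - 1\right) - 6 = 2 \left(-1\right) 1 - 6 = -2 - 6 = -8$)
$W{\left(7,-6 \right)} u B = - 8 i \sqrt{5} \cdot 11 = - 88 i \sqrt{5}$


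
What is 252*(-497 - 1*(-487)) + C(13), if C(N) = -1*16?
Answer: -2536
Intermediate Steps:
C(N) = -16
252*(-497 - 1*(-487)) + C(13) = 252*(-497 - 1*(-487)) - 16 = 252*(-497 + 487) - 16 = 252*(-10) - 16 = -2520 - 16 = -2536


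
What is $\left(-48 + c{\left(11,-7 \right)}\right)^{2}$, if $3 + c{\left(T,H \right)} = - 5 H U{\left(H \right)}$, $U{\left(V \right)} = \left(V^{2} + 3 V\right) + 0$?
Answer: $863041$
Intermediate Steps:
$U{\left(V \right)} = V^{2} + 3 V$
$c{\left(T,H \right)} = -3 - 5 H^{2} \left(3 + H\right)$ ($c{\left(T,H \right)} = -3 + - 5 H H \left(3 + H\right) = -3 - 5 H^{2} \left(3 + H\right)$)
$\left(-48 + c{\left(11,-7 \right)}\right)^{2} = \left(-48 - \left(3 + 5 \left(-7\right)^{2} \left(3 - 7\right)\right)\right)^{2} = \left(-48 - \left(3 + 245 \left(-4\right)\right)\right)^{2} = \left(-48 + \left(-3 + 980\right)\right)^{2} = \left(-48 + 977\right)^{2} = 929^{2} = 863041$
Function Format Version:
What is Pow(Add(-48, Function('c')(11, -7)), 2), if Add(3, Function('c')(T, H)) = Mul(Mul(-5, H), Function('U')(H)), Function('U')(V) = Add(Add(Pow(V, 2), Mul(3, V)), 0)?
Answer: 863041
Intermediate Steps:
Function('U')(V) = Add(Pow(V, 2), Mul(3, V))
Function('c')(T, H) = Add(-3, Mul(-5, Pow(H, 2), Add(3, H))) (Function('c')(T, H) = Add(-3, Mul(Mul(-5, H), Mul(H, Add(3, H)))) = Add(-3, Mul(-5, Pow(H, 2), Add(3, H))))
Pow(Add(-48, Function('c')(11, -7)), 2) = Pow(Add(-48, Add(-3, Mul(-5, Pow(-7, 2), Add(3, -7)))), 2) = Pow(Add(-48, Add(-3, Mul(-5, 49, -4))), 2) = Pow(Add(-48, Add(-3, 980)), 2) = Pow(Add(-48, 977), 2) = Pow(929, 2) = 863041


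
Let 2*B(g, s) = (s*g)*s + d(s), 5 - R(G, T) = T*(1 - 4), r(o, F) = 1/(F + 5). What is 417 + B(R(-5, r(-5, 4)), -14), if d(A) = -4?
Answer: 2813/3 ≈ 937.67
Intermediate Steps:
r(o, F) = 1/(5 + F)
R(G, T) = 5 + 3*T (R(G, T) = 5 - T*(1 - 4) = 5 - T*(-3) = 5 - (-3)*T = 5 + 3*T)
B(g, s) = -2 + g*s**2/2 (B(g, s) = ((s*g)*s - 4)/2 = ((g*s)*s - 4)/2 = (g*s**2 - 4)/2 = (-4 + g*s**2)/2 = -2 + g*s**2/2)
417 + B(R(-5, r(-5, 4)), -14) = 417 + (-2 + (1/2)*(5 + 3/(5 + 4))*(-14)**2) = 417 + (-2 + (1/2)*(5 + 3/9)*196) = 417 + (-2 + (1/2)*(5 + 3*(1/9))*196) = 417 + (-2 + (1/2)*(5 + 1/3)*196) = 417 + (-2 + (1/2)*(16/3)*196) = 417 + (-2 + 1568/3) = 417 + 1562/3 = 2813/3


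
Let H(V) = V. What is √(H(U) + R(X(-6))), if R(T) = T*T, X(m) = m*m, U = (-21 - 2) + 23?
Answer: 36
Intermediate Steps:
U = 0 (U = -23 + 23 = 0)
X(m) = m²
R(T) = T²
√(H(U) + R(X(-6))) = √(0 + ((-6)²)²) = √(0 + 36²) = √(0 + 1296) = √1296 = 36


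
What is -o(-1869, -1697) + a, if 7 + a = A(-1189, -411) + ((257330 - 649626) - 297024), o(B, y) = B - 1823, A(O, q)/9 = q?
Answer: -689334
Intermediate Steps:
A(O, q) = 9*q
o(B, y) = -1823 + B
a = -693026 (a = -7 + (9*(-411) + ((257330 - 649626) - 297024)) = -7 + (-3699 + (-392296 - 297024)) = -7 + (-3699 - 689320) = -7 - 693019 = -693026)
-o(-1869, -1697) + a = -(-1823 - 1869) - 693026 = -1*(-3692) - 693026 = 3692 - 693026 = -689334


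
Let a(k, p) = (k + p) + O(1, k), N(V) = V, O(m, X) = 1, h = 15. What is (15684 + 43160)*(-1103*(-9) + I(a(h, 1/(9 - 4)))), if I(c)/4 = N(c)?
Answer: 2939787396/5 ≈ 5.8796e+8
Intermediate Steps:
a(k, p) = 1 + k + p (a(k, p) = (k + p) + 1 = 1 + k + p)
I(c) = 4*c
(15684 + 43160)*(-1103*(-9) + I(a(h, 1/(9 - 4)))) = (15684 + 43160)*(-1103*(-9) + 4*(1 + 15 + 1/(9 - 4))) = 58844*(9927 + 4*(1 + 15 + 1/5)) = 58844*(9927 + 4*(1 + 15 + ⅕)) = 58844*(9927 + 4*(81/5)) = 58844*(9927 + 324/5) = 58844*(49959/5) = 2939787396/5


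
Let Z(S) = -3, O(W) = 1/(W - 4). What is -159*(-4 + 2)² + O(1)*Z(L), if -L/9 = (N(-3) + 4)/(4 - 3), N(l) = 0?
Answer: -635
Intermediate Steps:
O(W) = 1/(-4 + W)
L = -36 (L = -9*(0 + 4)/(4 - 3) = -36/1 = -36 ≈ -36.000)
-159*(-4 + 2)² + O(1)*Z(L) = -159*(-4 + 2)² - 3/(-4 + 1) = -159*(-2)² - 3/(-3) = -159*4 - ⅓*(-3) = -636 + 1 = -635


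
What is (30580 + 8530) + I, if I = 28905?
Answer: 68015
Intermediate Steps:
(30580 + 8530) + I = (30580 + 8530) + 28905 = 39110 + 28905 = 68015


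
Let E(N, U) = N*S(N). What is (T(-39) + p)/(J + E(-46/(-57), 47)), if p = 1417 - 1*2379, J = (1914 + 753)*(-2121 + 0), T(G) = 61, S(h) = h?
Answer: 2927349/18378638927 ≈ 0.00015928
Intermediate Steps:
J = -5656707 (J = 2667*(-2121) = -5656707)
p = -962 (p = 1417 - 2379 = -962)
E(N, U) = N² (E(N, U) = N*N = N²)
(T(-39) + p)/(J + E(-46/(-57), 47)) = (61 - 962)/(-5656707 + (-46/(-57))²) = -901/(-5656707 + (-46*(-1/57))²) = -901/(-5656707 + (46/57)²) = -901/(-5656707 + 2116/3249) = -901/(-18378638927/3249) = -901*(-3249/18378638927) = 2927349/18378638927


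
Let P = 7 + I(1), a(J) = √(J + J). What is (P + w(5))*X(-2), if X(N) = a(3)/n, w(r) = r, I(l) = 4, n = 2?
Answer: 8*√6 ≈ 19.596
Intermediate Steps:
a(J) = √2*√J (a(J) = √(2*J) = √2*√J)
P = 11 (P = 7 + 4 = 11)
X(N) = √6/2 (X(N) = (√2*√3)/2 = √6*(½) = √6/2)
(P + w(5))*X(-2) = (11 + 5)*(√6/2) = 16*(√6/2) = 8*√6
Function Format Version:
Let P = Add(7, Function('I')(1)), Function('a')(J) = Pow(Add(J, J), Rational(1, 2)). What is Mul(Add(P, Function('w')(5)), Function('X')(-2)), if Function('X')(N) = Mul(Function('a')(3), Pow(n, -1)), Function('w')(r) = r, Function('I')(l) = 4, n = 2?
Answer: Mul(8, Pow(6, Rational(1, 2))) ≈ 19.596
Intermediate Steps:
Function('a')(J) = Mul(Pow(2, Rational(1, 2)), Pow(J, Rational(1, 2))) (Function('a')(J) = Pow(Mul(2, J), Rational(1, 2)) = Mul(Pow(2, Rational(1, 2)), Pow(J, Rational(1, 2))))
P = 11 (P = Add(7, 4) = 11)
Function('X')(N) = Mul(Rational(1, 2), Pow(6, Rational(1, 2))) (Function('X')(N) = Mul(Mul(Pow(2, Rational(1, 2)), Pow(3, Rational(1, 2))), Pow(2, -1)) = Mul(Pow(6, Rational(1, 2)), Rational(1, 2)) = Mul(Rational(1, 2), Pow(6, Rational(1, 2))))
Mul(Add(P, Function('w')(5)), Function('X')(-2)) = Mul(Add(11, 5), Mul(Rational(1, 2), Pow(6, Rational(1, 2)))) = Mul(16, Mul(Rational(1, 2), Pow(6, Rational(1, 2)))) = Mul(8, Pow(6, Rational(1, 2)))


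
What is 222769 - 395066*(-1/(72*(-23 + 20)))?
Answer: 23861519/108 ≈ 2.2094e+5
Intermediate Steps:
222769 - 395066*(-1/(72*(-23 + 20))) = 222769 - 395066/((-72*(-3))) = 222769 - 395066/216 = 222769 - 395066*1/216 = 222769 - 197533/108 = 23861519/108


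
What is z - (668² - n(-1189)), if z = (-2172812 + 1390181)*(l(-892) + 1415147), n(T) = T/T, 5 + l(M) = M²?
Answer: -1730245756809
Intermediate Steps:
l(M) = -5 + M²
n(T) = 1
z = -1730245310586 (z = (-2172812 + 1390181)*((-5 + (-892)²) + 1415147) = -782631*((-5 + 795664) + 1415147) = -782631*(795659 + 1415147) = -782631*2210806 = -1730245310586)
z - (668² - n(-1189)) = -1730245310586 - (668² - 1*1) = -1730245310586 - (446224 - 1) = -1730245310586 - 1*446223 = -1730245310586 - 446223 = -1730245756809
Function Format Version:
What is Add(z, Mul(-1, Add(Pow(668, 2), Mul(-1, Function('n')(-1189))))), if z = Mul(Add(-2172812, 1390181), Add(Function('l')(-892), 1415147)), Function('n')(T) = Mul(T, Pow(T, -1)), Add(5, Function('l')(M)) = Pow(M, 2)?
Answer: -1730245756809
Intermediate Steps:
Function('l')(M) = Add(-5, Pow(M, 2))
Function('n')(T) = 1
z = -1730245310586 (z = Mul(Add(-2172812, 1390181), Add(Add(-5, Pow(-892, 2)), 1415147)) = Mul(-782631, Add(Add(-5, 795664), 1415147)) = Mul(-782631, Add(795659, 1415147)) = Mul(-782631, 2210806) = -1730245310586)
Add(z, Mul(-1, Add(Pow(668, 2), Mul(-1, Function('n')(-1189))))) = Add(-1730245310586, Mul(-1, Add(Pow(668, 2), Mul(-1, 1)))) = Add(-1730245310586, Mul(-1, Add(446224, -1))) = Add(-1730245310586, Mul(-1, 446223)) = Add(-1730245310586, -446223) = -1730245756809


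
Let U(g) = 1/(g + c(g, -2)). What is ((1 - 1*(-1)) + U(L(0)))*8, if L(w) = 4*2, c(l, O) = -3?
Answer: 88/5 ≈ 17.600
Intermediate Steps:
L(w) = 8
U(g) = 1/(-3 + g) (U(g) = 1/(g - 3) = 1/(-3 + g))
((1 - 1*(-1)) + U(L(0)))*8 = ((1 - 1*(-1)) + 1/(-3 + 8))*8 = ((1 + 1) + 1/5)*8 = (2 + ⅕)*8 = (11/5)*8 = 88/5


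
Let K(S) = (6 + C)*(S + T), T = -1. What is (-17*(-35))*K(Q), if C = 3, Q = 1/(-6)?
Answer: -12495/2 ≈ -6247.5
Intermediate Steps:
Q = -1/6 ≈ -0.16667
K(S) = -9 + 9*S (K(S) = (6 + 3)*(S - 1) = 9*(-1 + S) = -9 + 9*S)
(-17*(-35))*K(Q) = (-17*(-35))*(-9 + 9*(-1/6)) = 595*(-9 - 3/2) = 595*(-21/2) = -12495/2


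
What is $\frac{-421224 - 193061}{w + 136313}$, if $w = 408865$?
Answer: $- \frac{614285}{545178} \approx -1.1268$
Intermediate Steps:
$\frac{-421224 - 193061}{w + 136313} = \frac{-421224 - 193061}{408865 + 136313} = \frac{-421224 - 193061}{545178} = \left(-614285\right) \frac{1}{545178} = - \frac{614285}{545178}$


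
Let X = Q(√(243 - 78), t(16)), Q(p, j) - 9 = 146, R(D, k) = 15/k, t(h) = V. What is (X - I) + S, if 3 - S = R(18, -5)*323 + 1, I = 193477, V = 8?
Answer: -192351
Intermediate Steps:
t(h) = 8
Q(p, j) = 155 (Q(p, j) = 9 + 146 = 155)
S = 971 (S = 3 - ((15/(-5))*323 + 1) = 3 - ((15*(-⅕))*323 + 1) = 3 - (-3*323 + 1) = 3 - (-969 + 1) = 3 - 1*(-968) = 3 + 968 = 971)
X = 155
(X - I) + S = (155 - 1*193477) + 971 = (155 - 193477) + 971 = -193322 + 971 = -192351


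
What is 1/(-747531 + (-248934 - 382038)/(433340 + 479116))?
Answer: -25346/18946938253 ≈ -1.3377e-6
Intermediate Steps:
1/(-747531 + (-248934 - 382038)/(433340 + 479116)) = 1/(-747531 - 630972/912456) = 1/(-747531 - 630972*1/912456) = 1/(-747531 - 17527/25346) = 1/(-18946938253/25346) = -25346/18946938253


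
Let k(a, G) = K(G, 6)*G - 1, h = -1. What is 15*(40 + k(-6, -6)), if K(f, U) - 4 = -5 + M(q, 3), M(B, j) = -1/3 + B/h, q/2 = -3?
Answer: 165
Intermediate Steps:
q = -6 (q = 2*(-3) = -6)
M(B, j) = -⅓ - B (M(B, j) = -1/3 + B/(-1) = -1*⅓ + B*(-1) = -⅓ - B)
K(f, U) = 14/3 (K(f, U) = 4 + (-5 + (-⅓ - 1*(-6))) = 4 + (-5 + (-⅓ + 6)) = 4 + (-5 + 17/3) = 4 + ⅔ = 14/3)
k(a, G) = -1 + 14*G/3 (k(a, G) = 14*G/3 - 1 = -1 + 14*G/3)
15*(40 + k(-6, -6)) = 15*(40 + (-1 + (14/3)*(-6))) = 15*(40 + (-1 - 28)) = 15*(40 - 29) = 15*11 = 165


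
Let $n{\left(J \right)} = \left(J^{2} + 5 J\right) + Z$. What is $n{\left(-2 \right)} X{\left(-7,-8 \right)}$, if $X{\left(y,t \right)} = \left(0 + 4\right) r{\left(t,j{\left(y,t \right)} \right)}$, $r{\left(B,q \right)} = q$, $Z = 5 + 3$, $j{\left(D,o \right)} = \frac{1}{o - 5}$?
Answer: $- \frac{8}{13} \approx -0.61539$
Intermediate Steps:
$j{\left(D,o \right)} = \frac{1}{-5 + o}$
$Z = 8$
$n{\left(J \right)} = 8 + J^{2} + 5 J$ ($n{\left(J \right)} = \left(J^{2} + 5 J\right) + 8 = 8 + J^{2} + 5 J$)
$X{\left(y,t \right)} = \frac{4}{-5 + t}$ ($X{\left(y,t \right)} = \frac{0 + 4}{-5 + t} = \frac{4}{-5 + t}$)
$n{\left(-2 \right)} X{\left(-7,-8 \right)} = \left(8 + \left(-2\right)^{2} + 5 \left(-2\right)\right) \frac{4}{-5 - 8} = \left(8 + 4 - 10\right) \frac{4}{-13} = 2 \cdot 4 \left(- \frac{1}{13}\right) = 2 \left(- \frac{4}{13}\right) = - \frac{8}{13}$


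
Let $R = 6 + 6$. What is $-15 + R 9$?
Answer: $93$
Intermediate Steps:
$R = 12$
$-15 + R 9 = -15 + 12 \cdot 9 = -15 + 108 = 93$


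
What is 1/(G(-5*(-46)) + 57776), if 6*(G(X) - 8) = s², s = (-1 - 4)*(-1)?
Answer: 6/346729 ≈ 1.7305e-5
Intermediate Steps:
s = 5 (s = -5*(-1) = 5)
G(X) = 73/6 (G(X) = 8 + (⅙)*5² = 8 + (⅙)*25 = 8 + 25/6 = 73/6)
1/(G(-5*(-46)) + 57776) = 1/(73/6 + 57776) = 1/(346729/6) = 6/346729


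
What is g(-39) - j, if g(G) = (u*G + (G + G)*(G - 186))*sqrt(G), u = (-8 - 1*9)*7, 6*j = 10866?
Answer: -1811 + 22191*I*sqrt(39) ≈ -1811.0 + 1.3858e+5*I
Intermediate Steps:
j = 1811 (j = (1/6)*10866 = 1811)
u = -119 (u = (-8 - 9)*7 = -17*7 = -119)
g(G) = sqrt(G)*(-119*G + 2*G*(-186 + G)) (g(G) = (-119*G + (G + G)*(G - 186))*sqrt(G) = (-119*G + (2*G)*(-186 + G))*sqrt(G) = (-119*G + 2*G*(-186 + G))*sqrt(G) = sqrt(G)*(-119*G + 2*G*(-186 + G)))
g(-39) - j = (-39)**(3/2)*(-491 + 2*(-39)) - 1*1811 = (-39*I*sqrt(39))*(-491 - 78) - 1811 = -39*I*sqrt(39)*(-569) - 1811 = 22191*I*sqrt(39) - 1811 = -1811 + 22191*I*sqrt(39)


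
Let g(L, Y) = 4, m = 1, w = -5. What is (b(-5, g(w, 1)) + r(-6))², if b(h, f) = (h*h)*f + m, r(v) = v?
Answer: 9025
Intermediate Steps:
b(h, f) = 1 + f*h² (b(h, f) = (h*h)*f + 1 = h²*f + 1 = f*h² + 1 = 1 + f*h²)
(b(-5, g(w, 1)) + r(-6))² = ((1 + 4*(-5)²) - 6)² = ((1 + 4*25) - 6)² = ((1 + 100) - 6)² = (101 - 6)² = 95² = 9025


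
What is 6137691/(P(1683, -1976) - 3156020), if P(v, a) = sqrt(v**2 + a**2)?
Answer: -1291378369988/664030366889 - 2045897*sqrt(6737065)/3320151834445 ≈ -1.9464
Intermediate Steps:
P(v, a) = sqrt(a**2 + v**2)
6137691/(P(1683, -1976) - 3156020) = 6137691/(sqrt((-1976)**2 + 1683**2) - 3156020) = 6137691/(sqrt(3904576 + 2832489) - 3156020) = 6137691/(sqrt(6737065) - 3156020) = 6137691/(-3156020 + sqrt(6737065))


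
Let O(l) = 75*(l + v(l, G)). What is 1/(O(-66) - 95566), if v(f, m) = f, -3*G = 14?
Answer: -1/105466 ≈ -9.4817e-6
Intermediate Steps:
G = -14/3 (G = -⅓*14 = -14/3 ≈ -4.6667)
O(l) = 150*l (O(l) = 75*(l + l) = 75*(2*l) = 150*l)
1/(O(-66) - 95566) = 1/(150*(-66) - 95566) = 1/(-9900 - 95566) = 1/(-105466) = -1/105466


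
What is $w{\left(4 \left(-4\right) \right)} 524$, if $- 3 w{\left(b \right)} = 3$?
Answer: $-524$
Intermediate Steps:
$w{\left(b \right)} = -1$ ($w{\left(b \right)} = \left(- \frac{1}{3}\right) 3 = -1$)
$w{\left(4 \left(-4\right) \right)} 524 = \left(-1\right) 524 = -524$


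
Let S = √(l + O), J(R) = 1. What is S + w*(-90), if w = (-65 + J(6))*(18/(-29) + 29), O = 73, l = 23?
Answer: 4740480/29 + 4*√6 ≈ 1.6347e+5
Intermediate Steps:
S = 4*√6 (S = √(23 + 73) = √96 = 4*√6 ≈ 9.7980)
w = -52672/29 (w = (-65 + 1)*(18/(-29) + 29) = -64*(18*(-1/29) + 29) = -64*(-18/29 + 29) = -64*823/29 = -52672/29 ≈ -1816.3)
S + w*(-90) = 4*√6 - 52672/29*(-90) = 4*√6 + 4740480/29 = 4740480/29 + 4*√6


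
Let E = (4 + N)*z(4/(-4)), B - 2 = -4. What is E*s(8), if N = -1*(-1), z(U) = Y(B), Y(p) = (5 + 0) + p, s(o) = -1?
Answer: -15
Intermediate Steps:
B = -2 (B = 2 - 4 = -2)
Y(p) = 5 + p
z(U) = 3 (z(U) = 5 - 2 = 3)
N = 1
E = 15 (E = (4 + 1)*3 = 5*3 = 15)
E*s(8) = 15*(-1) = -15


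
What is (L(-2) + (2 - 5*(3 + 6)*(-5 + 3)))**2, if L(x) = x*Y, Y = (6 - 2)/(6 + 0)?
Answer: 73984/9 ≈ 8220.4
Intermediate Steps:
Y = 2/3 (Y = 4/6 = 4*(1/6) = 2/3 ≈ 0.66667)
L(x) = 2*x/3 (L(x) = x*(2/3) = 2*x/3)
(L(-2) + (2 - 5*(3 + 6)*(-5 + 3)))**2 = ((2/3)*(-2) + (2 - 5*(3 + 6)*(-5 + 3)))**2 = (-4/3 + (2 - 45*(-2)))**2 = (-4/3 + (2 - 5*(-18)))**2 = (-4/3 + (2 + 90))**2 = (-4/3 + 92)**2 = (272/3)**2 = 73984/9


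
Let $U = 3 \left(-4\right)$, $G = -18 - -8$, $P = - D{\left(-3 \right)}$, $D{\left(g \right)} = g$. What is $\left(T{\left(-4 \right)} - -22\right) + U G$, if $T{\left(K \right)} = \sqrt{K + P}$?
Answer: $142 + i \approx 142.0 + 1.0 i$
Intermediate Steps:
$P = 3$ ($P = \left(-1\right) \left(-3\right) = 3$)
$T{\left(K \right)} = \sqrt{3 + K}$ ($T{\left(K \right)} = \sqrt{K + 3} = \sqrt{3 + K}$)
$G = -10$ ($G = -18 + 8 = -10$)
$U = -12$
$\left(T{\left(-4 \right)} - -22\right) + U G = \left(\sqrt{3 - 4} - -22\right) - -120 = \left(\sqrt{-1} + 22\right) + 120 = \left(i + 22\right) + 120 = \left(22 + i\right) + 120 = 142 + i$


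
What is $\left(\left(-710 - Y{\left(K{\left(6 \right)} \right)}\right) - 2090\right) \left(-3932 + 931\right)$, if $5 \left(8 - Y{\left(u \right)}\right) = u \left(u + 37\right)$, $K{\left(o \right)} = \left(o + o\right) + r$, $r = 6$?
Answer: $7832610$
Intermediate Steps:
$K{\left(o \right)} = 6 + 2 o$ ($K{\left(o \right)} = \left(o + o\right) + 6 = 2 o + 6 = 6 + 2 o$)
$Y{\left(u \right)} = 8 - \frac{u \left(37 + u\right)}{5}$ ($Y{\left(u \right)} = 8 - \frac{u \left(u + 37\right)}{5} = 8 - \frac{u \left(37 + u\right)}{5}$)
$\left(\left(-710 - Y{\left(K{\left(6 \right)} \right)}\right) - 2090\right) \left(-3932 + 931\right) = \left(\left(-710 - \left(8 - \frac{37 \left(6 + 2 \cdot 6\right)}{5} - \frac{\left(6 + 2 \cdot 6\right)^{2}}{5}\right)\right) - 2090\right) \left(-3932 + 931\right) = \left(\left(-710 - \left(8 - \frac{37 \left(6 + 12\right)}{5} - \frac{\left(6 + 12\right)^{2}}{5}\right)\right) - 2090\right) \left(-3001\right) = \left(\left(-710 - \left(8 - \frac{666}{5} - \frac{18^{2}}{5}\right)\right) - 2090\right) \left(-3001\right) = \left(\left(-710 - \left(8 - \frac{666}{5} - \frac{324}{5}\right)\right) - 2090\right) \left(-3001\right) = \left(\left(-710 - -190\right) - 2090\right) \left(-3001\right) = \left(\left(-710 + 190\right) - 2090\right) \left(-3001\right) = \left(-520 - 2090\right) \left(-3001\right) = \left(-2610\right) \left(-3001\right) = 7832610$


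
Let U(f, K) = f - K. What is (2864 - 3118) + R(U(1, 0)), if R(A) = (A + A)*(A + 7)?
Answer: -238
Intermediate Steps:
R(A) = 2*A*(7 + A) (R(A) = (2*A)*(7 + A) = 2*A*(7 + A))
(2864 - 3118) + R(U(1, 0)) = (2864 - 3118) + 2*(1 - 1*0)*(7 + (1 - 1*0)) = -254 + 2*(1 + 0)*(7 + (1 + 0)) = -254 + 2*1*(7 + 1) = -254 + 2*1*8 = -254 + 16 = -238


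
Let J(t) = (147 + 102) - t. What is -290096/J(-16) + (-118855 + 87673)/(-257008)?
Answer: -37274364769/34053560 ≈ -1094.6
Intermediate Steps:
J(t) = 249 - t
-290096/J(-16) + (-118855 + 87673)/(-257008) = -290096/(249 - 1*(-16)) + (-118855 + 87673)/(-257008) = -290096/(249 + 16) - 31182*(-1/257008) = -290096/265 + 15591/128504 = -37274364769/34053560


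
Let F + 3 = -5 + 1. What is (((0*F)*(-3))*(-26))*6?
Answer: 0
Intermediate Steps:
F = -7 (F = -3 + (-5 + 1) = -3 - 4 = -7)
(((0*F)*(-3))*(-26))*6 = (((0*(-7))*(-3))*(-26))*6 = ((0*(-3))*(-26))*6 = (0*(-26))*6 = 0*6 = 0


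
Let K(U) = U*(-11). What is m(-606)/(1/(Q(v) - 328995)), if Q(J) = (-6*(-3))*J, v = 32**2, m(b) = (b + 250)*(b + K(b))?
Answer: 669996193680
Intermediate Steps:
K(U) = -11*U
m(b) = -10*b*(250 + b) (m(b) = (b + 250)*(b - 11*b) = (250 + b)*(-10*b) = -10*b*(250 + b))
v = 1024
Q(J) = 18*J
m(-606)/(1/(Q(v) - 328995)) = (10*(-606)*(-250 - 1*(-606)))/(1/(18*1024 - 328995)) = (10*(-606)*(-250 + 606))/(1/(18432 - 328995)) = (10*(-606)*356)/(1/(-310563)) = -2157360/(-1/310563) = -2157360*(-310563) = 669996193680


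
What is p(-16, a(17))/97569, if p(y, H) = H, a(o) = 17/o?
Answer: 1/97569 ≈ 1.0249e-5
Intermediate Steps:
p(-16, a(17))/97569 = (17/17)/97569 = (17*(1/17))*(1/97569) = 1*(1/97569) = 1/97569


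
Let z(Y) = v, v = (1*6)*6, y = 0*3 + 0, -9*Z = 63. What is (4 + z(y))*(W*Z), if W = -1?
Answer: 280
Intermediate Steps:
Z = -7 (Z = -1/9*63 = -7)
y = 0 (y = 0 + 0 = 0)
v = 36 (v = 6*6 = 36)
z(Y) = 36
(4 + z(y))*(W*Z) = (4 + 36)*(-1*(-7)) = 40*7 = 280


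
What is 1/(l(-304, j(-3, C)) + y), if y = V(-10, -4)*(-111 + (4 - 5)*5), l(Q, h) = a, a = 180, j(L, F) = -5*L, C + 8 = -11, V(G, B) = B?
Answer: 1/644 ≈ 0.0015528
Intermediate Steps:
C = -19 (C = -8 - 11 = -19)
l(Q, h) = 180
y = 464 (y = -4*(-111 + (4 - 5)*5) = -4*(-111 - 1*5) = -4*(-111 - 5) = -4*(-116) = 464)
1/(l(-304, j(-3, C)) + y) = 1/(180 + 464) = 1/644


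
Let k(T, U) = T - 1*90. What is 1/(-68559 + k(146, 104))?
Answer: -1/68503 ≈ -1.4598e-5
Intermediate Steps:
k(T, U) = -90 + T (k(T, U) = T - 90 = -90 + T)
1/(-68559 + k(146, 104)) = 1/(-68559 + (-90 + 146)) = 1/(-68559 + 56) = 1/(-68503) = -1/68503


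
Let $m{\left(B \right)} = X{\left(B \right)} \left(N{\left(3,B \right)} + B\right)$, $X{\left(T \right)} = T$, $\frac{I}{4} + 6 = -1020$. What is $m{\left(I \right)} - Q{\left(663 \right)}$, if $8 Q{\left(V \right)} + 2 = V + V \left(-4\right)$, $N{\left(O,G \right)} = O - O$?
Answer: $\frac{134744519}{8} \approx 1.6843 \cdot 10^{7}$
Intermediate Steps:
$I = -4104$ ($I = -24 + 4 \left(-1020\right) = -24 - 4080 = -4104$)
$N{\left(O,G \right)} = 0$
$Q{\left(V \right)} = - \frac{1}{4} - \frac{3 V}{8}$ ($Q{\left(V \right)} = - \frac{1}{4} + \frac{V + V \left(-4\right)}{8} = - \frac{1}{4} + \frac{V - 4 V}{8} = - \frac{1}{4} + \frac{\left(-3\right) V}{8} = - \frac{1}{4} - \frac{3 V}{8}$)
$m{\left(B \right)} = B^{2}$ ($m{\left(B \right)} = B \left(0 + B\right) = B B = B^{2}$)
$m{\left(I \right)} - Q{\left(663 \right)} = \left(-4104\right)^{2} - \left(- \frac{1}{4} - \frac{1989}{8}\right) = 16842816 - \left(- \frac{1}{4} - \frac{1989}{8}\right) = 16842816 - - \frac{1991}{8} = 16842816 + \frac{1991}{8} = \frac{134744519}{8}$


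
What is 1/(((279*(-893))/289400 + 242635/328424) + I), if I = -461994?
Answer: -5940369100/2744415607440733 ≈ -2.1645e-6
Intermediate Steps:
1/(((279*(-893))/289400 + 242635/328424) + I) = 1/(((279*(-893))/289400 + 242635/328424) - 461994) = 1/((-249147*1/289400 + 242635*(1/328424)) - 461994) = 1/((-249147/289400 + 242635/328424) - 461994) = 1/(-725455333/5940369100 - 461994) = 1/(-2744415607440733/5940369100) = -5940369100/2744415607440733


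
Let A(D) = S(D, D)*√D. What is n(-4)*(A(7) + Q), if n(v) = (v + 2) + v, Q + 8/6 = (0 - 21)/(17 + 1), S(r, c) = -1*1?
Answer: 15 + 6*√7 ≈ 30.875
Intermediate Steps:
S(r, c) = -1
Q = -5/2 (Q = -4/3 + (0 - 21)/(17 + 1) = -4/3 - 21/18 = -4/3 - 21*1/18 = -4/3 - 7/6 = -5/2 ≈ -2.5000)
n(v) = 2 + 2*v (n(v) = (2 + v) + v = 2 + 2*v)
A(D) = -√D
n(-4)*(A(7) + Q) = (2 + 2*(-4))*(-√7 - 5/2) = (2 - 8)*(-5/2 - √7) = -6*(-5/2 - √7) = 15 + 6*√7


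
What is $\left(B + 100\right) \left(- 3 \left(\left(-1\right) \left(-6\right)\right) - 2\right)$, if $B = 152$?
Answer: $-5040$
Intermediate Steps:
$\left(B + 100\right) \left(- 3 \left(\left(-1\right) \left(-6\right)\right) - 2\right) = \left(152 + 100\right) \left(- 3 \left(\left(-1\right) \left(-6\right)\right) - 2\right) = 252 \left(\left(-3\right) 6 - 2\right) = 252 \left(-18 - 2\right) = 252 \left(-20\right) = -5040$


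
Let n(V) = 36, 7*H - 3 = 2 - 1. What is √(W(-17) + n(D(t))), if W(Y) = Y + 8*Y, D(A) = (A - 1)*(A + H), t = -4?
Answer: 3*I*√13 ≈ 10.817*I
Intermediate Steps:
H = 4/7 (H = 3/7 + (2 - 1)/7 = 3/7 + (⅐)*1 = 3/7 + ⅐ = 4/7 ≈ 0.57143)
D(A) = (-1 + A)*(4/7 + A) (D(A) = (A - 1)*(A + 4/7) = (-1 + A)*(4/7 + A))
W(Y) = 9*Y
√(W(-17) + n(D(t))) = √(9*(-17) + 36) = √(-153 + 36) = √(-117) = 3*I*√13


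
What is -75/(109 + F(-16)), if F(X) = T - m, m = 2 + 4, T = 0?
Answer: -75/103 ≈ -0.72816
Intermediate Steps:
m = 6
F(X) = -6 (F(X) = 0 - 1*6 = 0 - 6 = -6)
-75/(109 + F(-16)) = -75/(109 - 6) = -75/103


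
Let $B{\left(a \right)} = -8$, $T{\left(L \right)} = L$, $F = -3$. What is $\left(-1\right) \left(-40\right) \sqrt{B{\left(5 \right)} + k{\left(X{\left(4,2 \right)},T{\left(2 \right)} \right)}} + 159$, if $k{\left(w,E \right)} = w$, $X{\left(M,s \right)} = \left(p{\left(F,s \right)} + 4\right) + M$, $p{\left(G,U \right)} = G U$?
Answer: $159 + 40 i \sqrt{6} \approx 159.0 + 97.98 i$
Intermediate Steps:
$X{\left(M,s \right)} = 4 + M - 3 s$ ($X{\left(M,s \right)} = \left(- 3 s + 4\right) + M = \left(4 - 3 s\right) + M = 4 + M - 3 s$)
$\left(-1\right) \left(-40\right) \sqrt{B{\left(5 \right)} + k{\left(X{\left(4,2 \right)},T{\left(2 \right)} \right)}} + 159 = \left(-1\right) \left(-40\right) \sqrt{-8 + \left(4 + 4 - 6\right)} + 159 = 40 \sqrt{-8 + \left(4 + 4 - 6\right)} + 159 = 40 \sqrt{-8 + 2} + 159 = 40 \sqrt{-6} + 159 = 40 i \sqrt{6} + 159 = 159 + 40 i \sqrt{6}$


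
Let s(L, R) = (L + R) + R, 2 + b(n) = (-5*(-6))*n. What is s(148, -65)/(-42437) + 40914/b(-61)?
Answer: -868150197/38872292 ≈ -22.333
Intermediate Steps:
b(n) = -2 + 30*n (b(n) = -2 + (-5*(-6))*n = -2 + 30*n)
s(L, R) = L + 2*R
s(148, -65)/(-42437) + 40914/b(-61) = (148 + 2*(-65))/(-42437) + 40914/(-2 + 30*(-61)) = (148 - 130)*(-1/42437) + 40914/(-2 - 1830) = 18*(-1/42437) + 40914/(-1832) = -18/42437 + 40914*(-1/1832) = -18/42437 - 20457/916 = -868150197/38872292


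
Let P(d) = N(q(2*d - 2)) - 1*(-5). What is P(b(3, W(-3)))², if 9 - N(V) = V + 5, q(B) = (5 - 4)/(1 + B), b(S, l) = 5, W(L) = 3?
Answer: 6400/81 ≈ 79.012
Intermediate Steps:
q(B) = 1/(1 + B)
N(V) = 4 - V (N(V) = 9 - (V + 5) = 9 - (5 + V) = 9 + (-5 - V) = 4 - V)
P(d) = 9 - 1/(-1 + 2*d) (P(d) = (4 - 1/(1 + (2*d - 2))) - 1*(-5) = (4 - 1/(1 + (-2 + 2*d))) + 5 = (4 - 1/(-1 + 2*d)) + 5 = 9 - 1/(-1 + 2*d))
P(b(3, W(-3)))² = (2*(-5 + 9*5)/(-1 + 2*5))² = (2*(-5 + 45)/(-1 + 10))² = (2*40/9)² = (2*(⅑)*40)² = (80/9)² = 6400/81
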